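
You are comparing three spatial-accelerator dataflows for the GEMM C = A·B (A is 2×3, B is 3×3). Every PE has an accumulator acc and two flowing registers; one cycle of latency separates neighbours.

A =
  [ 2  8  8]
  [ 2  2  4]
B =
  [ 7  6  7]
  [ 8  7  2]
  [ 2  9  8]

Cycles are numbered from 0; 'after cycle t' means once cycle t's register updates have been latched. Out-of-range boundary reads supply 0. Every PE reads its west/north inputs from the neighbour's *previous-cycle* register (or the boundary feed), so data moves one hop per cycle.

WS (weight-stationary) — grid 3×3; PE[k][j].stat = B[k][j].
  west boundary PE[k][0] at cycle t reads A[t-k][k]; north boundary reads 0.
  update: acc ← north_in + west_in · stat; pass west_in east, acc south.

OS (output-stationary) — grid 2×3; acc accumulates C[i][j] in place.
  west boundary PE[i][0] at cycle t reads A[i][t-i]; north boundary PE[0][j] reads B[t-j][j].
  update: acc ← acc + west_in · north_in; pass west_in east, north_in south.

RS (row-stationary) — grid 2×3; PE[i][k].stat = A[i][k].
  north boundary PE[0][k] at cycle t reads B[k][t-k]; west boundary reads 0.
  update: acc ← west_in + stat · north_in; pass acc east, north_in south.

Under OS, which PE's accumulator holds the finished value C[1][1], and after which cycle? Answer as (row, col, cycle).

OS: C[1][1] accumulates in PE[1][1]:
  @0  [1,1]  acc 0  |  →0  ↓0
  @1  [1,1]  acc 0  |  →0  ↓0
  @2  [1,1]  acc 12  |  →2  ↓6
  @3  [1,1]  acc 26  |  →2  ↓7
  @4  [1,1]  acc 62  |  →4  ↓9

(row, col, cycle) = (1, 1, 4)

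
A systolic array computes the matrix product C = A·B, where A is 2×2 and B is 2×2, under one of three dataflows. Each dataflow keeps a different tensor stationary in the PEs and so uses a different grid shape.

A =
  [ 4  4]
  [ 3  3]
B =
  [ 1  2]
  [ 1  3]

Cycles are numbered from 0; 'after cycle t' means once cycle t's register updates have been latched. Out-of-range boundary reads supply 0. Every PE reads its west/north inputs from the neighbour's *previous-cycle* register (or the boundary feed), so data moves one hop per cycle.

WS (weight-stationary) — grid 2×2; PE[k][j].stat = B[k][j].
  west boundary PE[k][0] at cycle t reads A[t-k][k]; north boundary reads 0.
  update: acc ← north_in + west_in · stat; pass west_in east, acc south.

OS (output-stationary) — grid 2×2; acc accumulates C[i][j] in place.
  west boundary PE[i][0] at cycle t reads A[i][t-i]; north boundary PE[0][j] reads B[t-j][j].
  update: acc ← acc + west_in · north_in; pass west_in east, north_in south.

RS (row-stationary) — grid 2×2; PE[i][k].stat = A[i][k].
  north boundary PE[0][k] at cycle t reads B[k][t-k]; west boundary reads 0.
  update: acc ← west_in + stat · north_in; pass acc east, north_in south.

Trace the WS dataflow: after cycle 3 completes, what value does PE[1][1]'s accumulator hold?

WS (2×2). Following PE[1][1] plus its west/north inputs:
  c0 r0c1: 0 / 0 / 0
  c0 r1c0: 0 / 0 / 0
  c0 r1c1: 0 / 0 / 0
  c1 r0c1: 8 / 4 / 8
  c1 r1c0: 8 / 4 / 8
  c1 r1c1: 0 / 0 / 0
  c2 r0c1: 6 / 3 / 6
  c2 r1c0: 6 / 3 / 6
  c2 r1c1: 20 / 4 / 20
  c3 r0c1: 0 / 0 / 0
  c3 r1c0: 0 / 0 / 0
  c3 r1c1: 15 / 3 / 15

PE[1][1].acc = 15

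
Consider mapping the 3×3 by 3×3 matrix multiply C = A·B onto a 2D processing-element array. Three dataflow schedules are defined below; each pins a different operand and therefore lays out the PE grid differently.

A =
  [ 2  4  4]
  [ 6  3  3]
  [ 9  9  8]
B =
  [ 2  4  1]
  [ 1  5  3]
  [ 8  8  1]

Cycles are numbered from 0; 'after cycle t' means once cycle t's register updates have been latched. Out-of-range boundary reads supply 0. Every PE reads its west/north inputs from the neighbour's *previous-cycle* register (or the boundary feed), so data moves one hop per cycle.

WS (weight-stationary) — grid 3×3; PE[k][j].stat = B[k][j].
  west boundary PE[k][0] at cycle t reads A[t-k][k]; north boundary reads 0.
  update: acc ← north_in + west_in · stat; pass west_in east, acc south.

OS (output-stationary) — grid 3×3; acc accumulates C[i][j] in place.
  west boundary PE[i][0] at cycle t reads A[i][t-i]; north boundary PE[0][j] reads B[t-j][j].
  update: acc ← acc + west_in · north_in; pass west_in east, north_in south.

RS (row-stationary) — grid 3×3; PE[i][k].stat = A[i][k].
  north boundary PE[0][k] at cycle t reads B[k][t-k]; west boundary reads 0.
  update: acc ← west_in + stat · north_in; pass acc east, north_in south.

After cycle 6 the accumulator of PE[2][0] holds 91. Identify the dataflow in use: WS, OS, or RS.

dataflow = OS

WS (3×3 grid), PE[2][0]:
  step 0 · PE2,0: acc=0; fwd→0 fwd↓0
  step 1 · PE2,0: acc=0; fwd→0 fwd↓0
  step 2 · PE2,0: acc=40; fwd→4 fwd↓40
  step 3 · PE2,0: acc=39; fwd→3 fwd↓39
  step 4 · PE2,0: acc=91; fwd→8 fwd↓91
  step 5 · PE2,0: acc=0; fwd→0 fwd↓0
  step 6 · PE2,0: acc=0; fwd→0 fwd↓0
OS (3×3 grid), PE[2][0]:
  step 0 · PE2,0: acc=0; fwd→0 fwd↓0
  step 1 · PE2,0: acc=0; fwd→0 fwd↓0
  step 2 · PE2,0: acc=18; fwd→9 fwd↓2
  step 3 · PE2,0: acc=27; fwd→9 fwd↓1
  step 4 · PE2,0: acc=91; fwd→8 fwd↓8
  step 5 · PE2,0: acc=91; fwd→0 fwd↓0
  step 6 · PE2,0: acc=91; fwd→0 fwd↓0
RS (3×3 grid), PE[2][0]:
  step 0 · PE2,0: acc=0; fwd→0 fwd↓0
  step 1 · PE2,0: acc=0; fwd→0 fwd↓0
  step 2 · PE2,0: acc=18; fwd→18 fwd↓2
  step 3 · PE2,0: acc=36; fwd→36 fwd↓4
  step 4 · PE2,0: acc=9; fwd→9 fwd↓1
  step 5 · PE2,0: acc=0; fwd→0 fwd↓0
  step 6 · PE2,0: acc=0; fwd→0 fwd↓0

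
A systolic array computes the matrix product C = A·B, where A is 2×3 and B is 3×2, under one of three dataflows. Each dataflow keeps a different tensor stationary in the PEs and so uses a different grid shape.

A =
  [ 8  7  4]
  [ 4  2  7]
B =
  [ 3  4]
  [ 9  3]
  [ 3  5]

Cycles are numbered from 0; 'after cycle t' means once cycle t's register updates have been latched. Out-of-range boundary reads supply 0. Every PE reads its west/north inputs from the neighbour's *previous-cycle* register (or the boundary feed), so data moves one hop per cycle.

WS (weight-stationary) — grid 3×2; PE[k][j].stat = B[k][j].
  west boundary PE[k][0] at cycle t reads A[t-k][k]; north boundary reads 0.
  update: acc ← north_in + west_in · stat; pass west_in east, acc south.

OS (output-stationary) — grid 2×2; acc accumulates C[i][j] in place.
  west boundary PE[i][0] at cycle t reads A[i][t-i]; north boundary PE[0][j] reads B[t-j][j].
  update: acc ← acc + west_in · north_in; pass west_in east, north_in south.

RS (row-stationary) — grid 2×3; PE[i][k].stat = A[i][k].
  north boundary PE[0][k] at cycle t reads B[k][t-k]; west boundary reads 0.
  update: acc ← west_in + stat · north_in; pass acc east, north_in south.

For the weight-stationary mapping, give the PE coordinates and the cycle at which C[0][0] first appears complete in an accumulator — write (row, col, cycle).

WS — PE[2][0] is where C[0][0] collects:
  [0] (2,0) acc=0 (h:0 v:0)
  [1] (2,0) acc=0 (h:0 v:0)
  [2] (2,0) acc=99 (h:4 v:99)

(row, col, cycle) = (2, 0, 2)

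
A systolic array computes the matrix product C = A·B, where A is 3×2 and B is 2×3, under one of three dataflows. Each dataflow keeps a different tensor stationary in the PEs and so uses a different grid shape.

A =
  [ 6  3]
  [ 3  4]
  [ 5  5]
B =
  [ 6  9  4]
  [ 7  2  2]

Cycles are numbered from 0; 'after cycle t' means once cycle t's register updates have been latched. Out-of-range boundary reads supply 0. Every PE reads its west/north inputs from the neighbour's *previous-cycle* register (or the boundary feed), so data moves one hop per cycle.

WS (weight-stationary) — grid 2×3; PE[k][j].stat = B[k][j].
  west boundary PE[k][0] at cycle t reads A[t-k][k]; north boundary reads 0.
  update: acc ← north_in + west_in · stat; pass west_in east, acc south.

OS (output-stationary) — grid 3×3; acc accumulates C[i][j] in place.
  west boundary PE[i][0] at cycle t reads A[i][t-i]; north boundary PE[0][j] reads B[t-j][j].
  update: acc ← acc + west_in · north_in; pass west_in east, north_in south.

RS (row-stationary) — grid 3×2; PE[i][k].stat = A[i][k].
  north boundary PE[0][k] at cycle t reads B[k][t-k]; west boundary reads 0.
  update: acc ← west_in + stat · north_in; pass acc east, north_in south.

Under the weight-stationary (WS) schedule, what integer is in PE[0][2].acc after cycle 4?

PE[0][2].acc = 20

WS (2×3). Following PE[0][2] plus its west/north inputs:
  cycle 0: PE[0][1] → acc 0, east 0, south 0
  cycle 0: PE[0][2] → acc 0, east 0, south 0
  cycle 1: PE[0][1] → acc 54, east 6, south 54
  cycle 1: PE[0][2] → acc 0, east 0, south 0
  cycle 2: PE[0][1] → acc 27, east 3, south 27
  cycle 2: PE[0][2] → acc 24, east 6, south 24
  cycle 3: PE[0][1] → acc 45, east 5, south 45
  cycle 3: PE[0][2] → acc 12, east 3, south 12
  cycle 4: PE[0][1] → acc 0, east 0, south 0
  cycle 4: PE[0][2] → acc 20, east 5, south 20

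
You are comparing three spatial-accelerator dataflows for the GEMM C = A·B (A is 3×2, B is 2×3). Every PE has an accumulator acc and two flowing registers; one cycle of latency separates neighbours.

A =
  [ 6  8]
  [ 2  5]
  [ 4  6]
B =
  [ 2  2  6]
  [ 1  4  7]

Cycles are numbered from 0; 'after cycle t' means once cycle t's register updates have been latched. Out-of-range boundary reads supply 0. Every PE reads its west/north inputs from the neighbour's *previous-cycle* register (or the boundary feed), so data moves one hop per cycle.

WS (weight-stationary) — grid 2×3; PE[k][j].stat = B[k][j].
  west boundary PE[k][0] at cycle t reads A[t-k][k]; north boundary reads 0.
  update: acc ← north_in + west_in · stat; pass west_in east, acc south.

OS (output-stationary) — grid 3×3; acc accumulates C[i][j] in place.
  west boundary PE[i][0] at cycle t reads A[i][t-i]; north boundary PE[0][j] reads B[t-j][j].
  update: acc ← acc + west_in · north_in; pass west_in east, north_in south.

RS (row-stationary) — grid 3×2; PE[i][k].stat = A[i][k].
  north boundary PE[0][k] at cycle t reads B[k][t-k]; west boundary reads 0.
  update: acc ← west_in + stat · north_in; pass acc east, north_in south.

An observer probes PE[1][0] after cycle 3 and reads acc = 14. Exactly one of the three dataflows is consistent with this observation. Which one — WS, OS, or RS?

dataflow = WS

— WS: 2×3; PE[1][0] trace:
  cycle 0: PE[1][0] → acc 0, east 0, south 0
  cycle 1: PE[1][0] → acc 20, east 8, south 20
  cycle 2: PE[1][0] → acc 9, east 5, south 9
  cycle 3: PE[1][0] → acc 14, east 6, south 14
— OS: 3×3; PE[1][0] trace:
  cycle 0: PE[1][0] → acc 0, east 0, south 0
  cycle 1: PE[1][0] → acc 4, east 2, south 2
  cycle 2: PE[1][0] → acc 9, east 5, south 1
  cycle 3: PE[1][0] → acc 9, east 0, south 0
— RS: 3×2; PE[1][0] trace:
  cycle 0: PE[1][0] → acc 0, east 0, south 0
  cycle 1: PE[1][0] → acc 4, east 4, south 2
  cycle 2: PE[1][0] → acc 4, east 4, south 2
  cycle 3: PE[1][0] → acc 12, east 12, south 6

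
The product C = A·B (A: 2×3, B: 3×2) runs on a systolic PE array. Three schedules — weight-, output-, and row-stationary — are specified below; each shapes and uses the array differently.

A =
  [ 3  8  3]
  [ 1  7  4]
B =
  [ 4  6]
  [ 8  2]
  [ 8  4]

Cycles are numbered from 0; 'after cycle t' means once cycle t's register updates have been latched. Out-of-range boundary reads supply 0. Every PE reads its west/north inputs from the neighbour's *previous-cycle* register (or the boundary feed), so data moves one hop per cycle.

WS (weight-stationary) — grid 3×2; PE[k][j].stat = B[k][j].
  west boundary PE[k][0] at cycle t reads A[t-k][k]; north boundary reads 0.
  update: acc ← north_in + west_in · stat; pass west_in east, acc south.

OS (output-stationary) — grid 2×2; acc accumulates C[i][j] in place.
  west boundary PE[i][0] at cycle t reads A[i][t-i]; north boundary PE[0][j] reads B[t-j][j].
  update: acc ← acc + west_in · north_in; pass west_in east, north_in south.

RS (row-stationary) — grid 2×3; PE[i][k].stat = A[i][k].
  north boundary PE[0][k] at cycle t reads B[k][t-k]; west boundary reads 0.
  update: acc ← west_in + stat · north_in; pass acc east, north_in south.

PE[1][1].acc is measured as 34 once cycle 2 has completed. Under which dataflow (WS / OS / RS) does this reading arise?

Under WS (3×2), PE[1][1]:
  step 0 · PE1,1: acc=0; fwd→0 fwd↓0
  step 1 · PE1,1: acc=0; fwd→0 fwd↓0
  step 2 · PE1,1: acc=34; fwd→8 fwd↓34
Under OS (2×2), PE[1][1]:
  step 0 · PE1,1: acc=0; fwd→0 fwd↓0
  step 1 · PE1,1: acc=0; fwd→0 fwd↓0
  step 2 · PE1,1: acc=6; fwd→1 fwd↓6
Under RS (2×3), PE[1][1]:
  step 0 · PE1,1: acc=0; fwd→0 fwd↓0
  step 1 · PE1,1: acc=0; fwd→0 fwd↓0
  step 2 · PE1,1: acc=60; fwd→60 fwd↓8

dataflow = WS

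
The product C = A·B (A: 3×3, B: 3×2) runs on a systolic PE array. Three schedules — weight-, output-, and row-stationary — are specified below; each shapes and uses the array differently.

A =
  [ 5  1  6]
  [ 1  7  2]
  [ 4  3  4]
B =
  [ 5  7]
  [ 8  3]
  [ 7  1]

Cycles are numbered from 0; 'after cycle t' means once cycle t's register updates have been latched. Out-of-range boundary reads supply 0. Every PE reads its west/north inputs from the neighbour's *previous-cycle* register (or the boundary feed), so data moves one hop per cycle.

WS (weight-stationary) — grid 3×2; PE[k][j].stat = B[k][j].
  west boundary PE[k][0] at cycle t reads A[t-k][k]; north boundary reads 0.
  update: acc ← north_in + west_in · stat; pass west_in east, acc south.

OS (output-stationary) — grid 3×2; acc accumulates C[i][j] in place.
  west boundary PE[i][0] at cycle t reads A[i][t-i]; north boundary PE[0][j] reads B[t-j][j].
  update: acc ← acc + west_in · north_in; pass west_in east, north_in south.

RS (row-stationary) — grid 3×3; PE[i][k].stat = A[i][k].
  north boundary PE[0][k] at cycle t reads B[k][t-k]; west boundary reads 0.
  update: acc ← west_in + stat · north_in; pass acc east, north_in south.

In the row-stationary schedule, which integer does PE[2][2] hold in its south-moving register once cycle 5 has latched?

Tracing RS — 3×3 array, target PE[2][2]:
  @0  [1,2]  acc 0  |  →0  ↓0
  @0  [2,1]  acc 0  |  →0  ↓0
  @0  [2,2]  acc 0  |  →0  ↓0
  @1  [1,2]  acc 0  |  →0  ↓0
  @1  [2,1]  acc 0  |  →0  ↓0
  @1  [2,2]  acc 0  |  →0  ↓0
  @2  [1,2]  acc 0  |  →0  ↓0
  @2  [2,1]  acc 0  |  →0  ↓0
  @2  [2,2]  acc 0  |  →0  ↓0
  @3  [1,2]  acc 75  |  →75  ↓7
  @3  [2,1]  acc 44  |  →44  ↓8
  @3  [2,2]  acc 0  |  →0  ↓0
  @4  [1,2]  acc 30  |  →30  ↓1
  @4  [2,1]  acc 37  |  →37  ↓3
  @4  [2,2]  acc 72  |  →72  ↓7
  @5  [1,2]  acc 0  |  →0  ↓0
  @5  [2,1]  acc 0  |  →0  ↓0
  @5  [2,2]  acc 41  |  →41  ↓1

register = 1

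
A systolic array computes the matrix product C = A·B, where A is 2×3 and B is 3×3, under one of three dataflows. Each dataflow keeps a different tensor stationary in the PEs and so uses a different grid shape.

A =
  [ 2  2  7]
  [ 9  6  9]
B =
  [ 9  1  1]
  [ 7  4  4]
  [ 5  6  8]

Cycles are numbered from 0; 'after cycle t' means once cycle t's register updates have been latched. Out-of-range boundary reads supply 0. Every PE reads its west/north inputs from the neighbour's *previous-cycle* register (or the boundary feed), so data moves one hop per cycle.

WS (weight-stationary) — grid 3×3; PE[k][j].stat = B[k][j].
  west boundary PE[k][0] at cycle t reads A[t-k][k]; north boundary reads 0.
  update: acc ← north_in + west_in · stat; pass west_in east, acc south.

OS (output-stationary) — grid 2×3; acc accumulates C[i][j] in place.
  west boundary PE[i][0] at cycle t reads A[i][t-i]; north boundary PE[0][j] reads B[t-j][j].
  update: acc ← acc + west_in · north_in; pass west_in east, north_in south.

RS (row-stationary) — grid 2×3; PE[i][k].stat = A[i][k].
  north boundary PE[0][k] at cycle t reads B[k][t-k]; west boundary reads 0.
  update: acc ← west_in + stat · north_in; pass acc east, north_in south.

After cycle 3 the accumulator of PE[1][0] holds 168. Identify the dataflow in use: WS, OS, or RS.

dataflow = OS

— WS: 3×3; PE[1][0] trace:
  t=0 PE[1][0]: acc=0 h=0 v=0
  t=1 PE[1][0]: acc=32 h=2 v=32
  t=2 PE[1][0]: acc=123 h=6 v=123
  t=3 PE[1][0]: acc=0 h=0 v=0
— OS: 2×3; PE[1][0] trace:
  t=0 PE[1][0]: acc=0 h=0 v=0
  t=1 PE[1][0]: acc=81 h=9 v=9
  t=2 PE[1][0]: acc=123 h=6 v=7
  t=3 PE[1][0]: acc=168 h=9 v=5
— RS: 2×3; PE[1][0] trace:
  t=0 PE[1][0]: acc=0 h=0 v=0
  t=1 PE[1][0]: acc=81 h=81 v=9
  t=2 PE[1][0]: acc=9 h=9 v=1
  t=3 PE[1][0]: acc=9 h=9 v=1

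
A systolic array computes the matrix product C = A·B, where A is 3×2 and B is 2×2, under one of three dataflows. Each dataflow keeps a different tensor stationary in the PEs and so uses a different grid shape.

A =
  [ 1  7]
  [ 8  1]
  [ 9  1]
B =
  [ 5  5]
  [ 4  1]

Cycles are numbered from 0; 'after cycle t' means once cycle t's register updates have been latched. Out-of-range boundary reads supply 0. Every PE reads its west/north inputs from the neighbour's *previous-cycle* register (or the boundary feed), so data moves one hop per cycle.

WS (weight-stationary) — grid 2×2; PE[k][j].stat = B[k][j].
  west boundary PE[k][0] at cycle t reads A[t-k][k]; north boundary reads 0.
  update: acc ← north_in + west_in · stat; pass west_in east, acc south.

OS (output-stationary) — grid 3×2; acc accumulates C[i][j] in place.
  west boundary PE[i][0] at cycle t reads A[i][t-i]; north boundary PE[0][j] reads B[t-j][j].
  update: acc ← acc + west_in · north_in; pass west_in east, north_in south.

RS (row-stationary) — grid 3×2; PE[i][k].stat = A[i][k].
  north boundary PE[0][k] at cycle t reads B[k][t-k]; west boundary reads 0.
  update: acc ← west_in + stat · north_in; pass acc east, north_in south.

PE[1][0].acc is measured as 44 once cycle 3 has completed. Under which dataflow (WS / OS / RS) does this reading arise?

dataflow = OS

WS [2×2] PE[1][0] across cycles:
  cycle 0: PE[1][0] → acc 0, east 0, south 0
  cycle 1: PE[1][0] → acc 33, east 7, south 33
  cycle 2: PE[1][0] → acc 44, east 1, south 44
  cycle 3: PE[1][0] → acc 49, east 1, south 49
OS [3×2] PE[1][0] across cycles:
  cycle 0: PE[1][0] → acc 0, east 0, south 0
  cycle 1: PE[1][0] → acc 40, east 8, south 5
  cycle 2: PE[1][0] → acc 44, east 1, south 4
  cycle 3: PE[1][0] → acc 44, east 0, south 0
RS [3×2] PE[1][0] across cycles:
  cycle 0: PE[1][0] → acc 0, east 0, south 0
  cycle 1: PE[1][0] → acc 40, east 40, south 5
  cycle 2: PE[1][0] → acc 40, east 40, south 5
  cycle 3: PE[1][0] → acc 0, east 0, south 0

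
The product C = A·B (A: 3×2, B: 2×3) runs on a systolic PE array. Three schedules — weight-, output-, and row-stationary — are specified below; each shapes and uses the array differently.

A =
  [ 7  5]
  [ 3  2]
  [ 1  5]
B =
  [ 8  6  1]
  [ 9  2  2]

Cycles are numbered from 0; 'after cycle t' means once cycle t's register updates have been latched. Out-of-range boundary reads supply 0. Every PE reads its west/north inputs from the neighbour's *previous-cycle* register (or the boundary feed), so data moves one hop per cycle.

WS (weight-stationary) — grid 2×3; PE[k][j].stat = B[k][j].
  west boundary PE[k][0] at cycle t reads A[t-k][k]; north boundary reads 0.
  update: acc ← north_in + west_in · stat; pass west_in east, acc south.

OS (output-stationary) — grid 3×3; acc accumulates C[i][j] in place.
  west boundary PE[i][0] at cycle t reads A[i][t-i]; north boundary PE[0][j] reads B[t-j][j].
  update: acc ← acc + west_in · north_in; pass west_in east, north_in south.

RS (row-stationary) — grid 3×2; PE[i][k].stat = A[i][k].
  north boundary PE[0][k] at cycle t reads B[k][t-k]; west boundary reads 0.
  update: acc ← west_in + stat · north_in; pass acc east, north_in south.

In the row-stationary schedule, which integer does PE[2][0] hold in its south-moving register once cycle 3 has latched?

Tracing RS — 3×2 array, target PE[2][0]:
  after 0 — PE[1][0] acc=0, pass-E 0, pass-S 0
  after 0 — PE[2][0] acc=0, pass-E 0, pass-S 0
  after 1 — PE[1][0] acc=24, pass-E 24, pass-S 8
  after 1 — PE[2][0] acc=0, pass-E 0, pass-S 0
  after 2 — PE[1][0] acc=18, pass-E 18, pass-S 6
  after 2 — PE[2][0] acc=8, pass-E 8, pass-S 8
  after 3 — PE[1][0] acc=3, pass-E 3, pass-S 1
  after 3 — PE[2][0] acc=6, pass-E 6, pass-S 6

register = 6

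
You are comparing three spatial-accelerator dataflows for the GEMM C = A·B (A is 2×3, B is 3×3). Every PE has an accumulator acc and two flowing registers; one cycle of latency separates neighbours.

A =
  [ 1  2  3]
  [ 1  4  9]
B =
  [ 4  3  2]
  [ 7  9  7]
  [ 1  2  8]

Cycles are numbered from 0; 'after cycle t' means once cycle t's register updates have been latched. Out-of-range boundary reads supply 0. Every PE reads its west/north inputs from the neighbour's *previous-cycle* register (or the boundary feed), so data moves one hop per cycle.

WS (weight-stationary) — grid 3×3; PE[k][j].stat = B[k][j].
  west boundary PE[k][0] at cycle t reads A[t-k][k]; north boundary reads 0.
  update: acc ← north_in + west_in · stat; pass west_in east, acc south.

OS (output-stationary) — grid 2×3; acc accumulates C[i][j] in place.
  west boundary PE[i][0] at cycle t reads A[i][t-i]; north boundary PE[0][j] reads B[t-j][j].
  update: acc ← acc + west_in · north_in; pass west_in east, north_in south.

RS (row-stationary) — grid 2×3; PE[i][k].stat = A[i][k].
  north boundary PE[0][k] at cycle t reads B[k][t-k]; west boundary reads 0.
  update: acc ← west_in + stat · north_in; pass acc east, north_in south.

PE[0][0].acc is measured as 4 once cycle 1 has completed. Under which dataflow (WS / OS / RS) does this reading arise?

dataflow = WS

Under WS (3×3), PE[0][0]:
  after 0 — PE[0][0] acc=4, pass-E 1, pass-S 4
  after 1 — PE[0][0] acc=4, pass-E 1, pass-S 4
Under OS (2×3), PE[0][0]:
  after 0 — PE[0][0] acc=4, pass-E 1, pass-S 4
  after 1 — PE[0][0] acc=18, pass-E 2, pass-S 7
Under RS (2×3), PE[0][0]:
  after 0 — PE[0][0] acc=4, pass-E 4, pass-S 4
  after 1 — PE[0][0] acc=3, pass-E 3, pass-S 3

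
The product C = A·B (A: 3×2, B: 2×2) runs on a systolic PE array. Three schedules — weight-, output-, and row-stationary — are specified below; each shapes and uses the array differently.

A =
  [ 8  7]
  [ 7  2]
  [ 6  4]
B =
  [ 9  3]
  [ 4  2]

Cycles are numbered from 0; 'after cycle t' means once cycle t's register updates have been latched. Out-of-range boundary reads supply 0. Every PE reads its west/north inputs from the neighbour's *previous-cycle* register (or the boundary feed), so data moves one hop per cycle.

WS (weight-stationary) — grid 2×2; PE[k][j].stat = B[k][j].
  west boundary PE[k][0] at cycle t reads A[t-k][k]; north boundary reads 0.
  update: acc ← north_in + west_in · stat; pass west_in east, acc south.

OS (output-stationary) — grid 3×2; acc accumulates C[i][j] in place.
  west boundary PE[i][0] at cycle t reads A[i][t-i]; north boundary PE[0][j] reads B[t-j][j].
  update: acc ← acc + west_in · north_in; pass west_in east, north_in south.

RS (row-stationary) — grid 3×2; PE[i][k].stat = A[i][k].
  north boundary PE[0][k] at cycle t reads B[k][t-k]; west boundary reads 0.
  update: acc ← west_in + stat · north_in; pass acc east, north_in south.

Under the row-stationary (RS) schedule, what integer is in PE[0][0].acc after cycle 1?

RS 3×2: PE[0][0] cycle-by-cycle (with neighbour feeds):
  step 0 · PE0,0: acc=72; fwd→72 fwd↓9
  step 1 · PE0,0: acc=24; fwd→24 fwd↓3

PE[0][0].acc = 24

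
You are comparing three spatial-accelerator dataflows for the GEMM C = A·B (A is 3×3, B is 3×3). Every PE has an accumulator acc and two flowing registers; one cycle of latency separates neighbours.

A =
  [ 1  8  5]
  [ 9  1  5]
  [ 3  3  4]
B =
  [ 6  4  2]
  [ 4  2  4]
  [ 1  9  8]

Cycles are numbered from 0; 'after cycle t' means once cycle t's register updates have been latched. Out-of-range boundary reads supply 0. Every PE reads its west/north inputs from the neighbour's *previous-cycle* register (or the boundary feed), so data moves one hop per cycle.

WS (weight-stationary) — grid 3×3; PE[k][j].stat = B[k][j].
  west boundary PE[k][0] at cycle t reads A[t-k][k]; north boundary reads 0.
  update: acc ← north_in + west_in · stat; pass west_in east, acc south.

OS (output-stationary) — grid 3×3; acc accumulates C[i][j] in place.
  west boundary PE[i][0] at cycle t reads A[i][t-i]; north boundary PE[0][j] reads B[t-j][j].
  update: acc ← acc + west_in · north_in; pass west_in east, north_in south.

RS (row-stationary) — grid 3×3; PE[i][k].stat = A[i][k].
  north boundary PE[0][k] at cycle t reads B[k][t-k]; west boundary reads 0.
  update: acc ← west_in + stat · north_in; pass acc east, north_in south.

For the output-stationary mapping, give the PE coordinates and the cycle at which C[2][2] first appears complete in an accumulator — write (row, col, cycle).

OS: C[2][2] accumulates in PE[2][2]:
  step 0 · PE2,2: acc=0; fwd→0 fwd↓0
  step 1 · PE2,2: acc=0; fwd→0 fwd↓0
  step 2 · PE2,2: acc=0; fwd→0 fwd↓0
  step 3 · PE2,2: acc=0; fwd→0 fwd↓0
  step 4 · PE2,2: acc=6; fwd→3 fwd↓2
  step 5 · PE2,2: acc=18; fwd→3 fwd↓4
  step 6 · PE2,2: acc=50; fwd→4 fwd↓8

(row, col, cycle) = (2, 2, 6)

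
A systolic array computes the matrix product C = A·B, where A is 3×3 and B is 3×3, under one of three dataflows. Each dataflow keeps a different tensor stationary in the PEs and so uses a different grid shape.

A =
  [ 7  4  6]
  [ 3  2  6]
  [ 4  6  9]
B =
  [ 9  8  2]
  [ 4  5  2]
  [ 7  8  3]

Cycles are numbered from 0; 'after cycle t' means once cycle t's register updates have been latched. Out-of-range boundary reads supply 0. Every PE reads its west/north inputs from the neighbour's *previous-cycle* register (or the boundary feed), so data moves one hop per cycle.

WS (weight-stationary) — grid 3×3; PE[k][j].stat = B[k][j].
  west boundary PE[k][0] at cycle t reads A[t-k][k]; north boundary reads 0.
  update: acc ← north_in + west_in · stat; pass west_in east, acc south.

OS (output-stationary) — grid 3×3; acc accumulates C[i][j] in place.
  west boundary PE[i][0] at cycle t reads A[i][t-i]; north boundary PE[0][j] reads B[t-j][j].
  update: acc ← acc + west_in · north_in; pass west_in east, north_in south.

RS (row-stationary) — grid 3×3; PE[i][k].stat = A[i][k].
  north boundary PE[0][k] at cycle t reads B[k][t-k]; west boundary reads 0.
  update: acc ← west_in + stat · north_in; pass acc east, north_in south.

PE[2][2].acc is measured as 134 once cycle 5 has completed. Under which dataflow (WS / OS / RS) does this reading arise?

dataflow = RS

WS [3×3] PE[2][2] across cycles:
  t=0 PE[2][2]: acc=0 h=0 v=0
  t=1 PE[2][2]: acc=0 h=0 v=0
  t=2 PE[2][2]: acc=0 h=0 v=0
  t=3 PE[2][2]: acc=0 h=0 v=0
  t=4 PE[2][2]: acc=40 h=6 v=40
  t=5 PE[2][2]: acc=28 h=6 v=28
OS [3×3] PE[2][2] across cycles:
  t=0 PE[2][2]: acc=0 h=0 v=0
  t=1 PE[2][2]: acc=0 h=0 v=0
  t=2 PE[2][2]: acc=0 h=0 v=0
  t=3 PE[2][2]: acc=0 h=0 v=0
  t=4 PE[2][2]: acc=8 h=4 v=2
  t=5 PE[2][2]: acc=20 h=6 v=2
RS [3×3] PE[2][2] across cycles:
  t=0 PE[2][2]: acc=0 h=0 v=0
  t=1 PE[2][2]: acc=0 h=0 v=0
  t=2 PE[2][2]: acc=0 h=0 v=0
  t=3 PE[2][2]: acc=0 h=0 v=0
  t=4 PE[2][2]: acc=123 h=123 v=7
  t=5 PE[2][2]: acc=134 h=134 v=8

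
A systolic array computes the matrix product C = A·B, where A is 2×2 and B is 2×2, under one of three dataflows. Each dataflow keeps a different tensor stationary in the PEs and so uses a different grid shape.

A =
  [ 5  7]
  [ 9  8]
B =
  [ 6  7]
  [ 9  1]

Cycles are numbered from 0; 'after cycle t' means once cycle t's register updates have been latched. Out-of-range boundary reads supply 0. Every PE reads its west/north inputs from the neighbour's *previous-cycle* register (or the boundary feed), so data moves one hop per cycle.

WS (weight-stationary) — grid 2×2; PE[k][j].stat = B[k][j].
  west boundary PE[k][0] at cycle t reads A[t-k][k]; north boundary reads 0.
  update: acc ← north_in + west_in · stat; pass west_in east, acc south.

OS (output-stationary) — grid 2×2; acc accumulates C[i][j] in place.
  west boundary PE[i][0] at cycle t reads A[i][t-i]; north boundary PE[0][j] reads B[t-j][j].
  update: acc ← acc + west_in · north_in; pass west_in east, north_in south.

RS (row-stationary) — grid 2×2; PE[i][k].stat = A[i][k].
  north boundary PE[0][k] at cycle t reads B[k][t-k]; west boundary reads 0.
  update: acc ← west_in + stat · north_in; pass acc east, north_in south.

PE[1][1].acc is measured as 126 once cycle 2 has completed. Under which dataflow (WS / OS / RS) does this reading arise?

— WS: 2×2; PE[1][1] trace:
  c0 r1c1: 0 / 0 / 0
  c1 r1c1: 0 / 0 / 0
  c2 r1c1: 42 / 7 / 42
— OS: 2×2; PE[1][1] trace:
  c0 r1c1: 0 / 0 / 0
  c1 r1c1: 0 / 0 / 0
  c2 r1c1: 63 / 9 / 7
— RS: 2×2; PE[1][1] trace:
  c0 r1c1: 0 / 0 / 0
  c1 r1c1: 0 / 0 / 0
  c2 r1c1: 126 / 126 / 9

dataflow = RS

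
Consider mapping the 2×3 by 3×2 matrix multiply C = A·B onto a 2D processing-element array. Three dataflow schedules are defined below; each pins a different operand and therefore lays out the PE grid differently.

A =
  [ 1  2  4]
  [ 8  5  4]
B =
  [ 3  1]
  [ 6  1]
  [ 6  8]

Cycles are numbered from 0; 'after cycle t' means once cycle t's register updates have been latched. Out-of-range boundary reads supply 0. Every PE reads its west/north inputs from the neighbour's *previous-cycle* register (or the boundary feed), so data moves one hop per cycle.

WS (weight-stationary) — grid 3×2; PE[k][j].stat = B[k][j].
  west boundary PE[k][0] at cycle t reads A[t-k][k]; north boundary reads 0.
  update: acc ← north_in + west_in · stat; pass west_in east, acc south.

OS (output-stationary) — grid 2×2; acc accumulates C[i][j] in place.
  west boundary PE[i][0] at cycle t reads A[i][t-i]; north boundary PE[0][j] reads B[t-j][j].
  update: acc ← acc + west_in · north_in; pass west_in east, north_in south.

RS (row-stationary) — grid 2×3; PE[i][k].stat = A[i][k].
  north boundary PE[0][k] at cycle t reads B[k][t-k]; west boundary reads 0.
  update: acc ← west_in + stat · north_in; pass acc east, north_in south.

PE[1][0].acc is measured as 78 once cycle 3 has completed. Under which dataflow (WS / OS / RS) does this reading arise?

dataflow = OS

Under WS (3×2), PE[1][0]:
  @0  [1,0]  acc 0  |  →0  ↓0
  @1  [1,0]  acc 15  |  →2  ↓15
  @2  [1,0]  acc 54  |  →5  ↓54
  @3  [1,0]  acc 0  |  →0  ↓0
Under OS (2×2), PE[1][0]:
  @0  [1,0]  acc 0  |  →0  ↓0
  @1  [1,0]  acc 24  |  →8  ↓3
  @2  [1,0]  acc 54  |  →5  ↓6
  @3  [1,0]  acc 78  |  →4  ↓6
Under RS (2×3), PE[1][0]:
  @0  [1,0]  acc 0  |  →0  ↓0
  @1  [1,0]  acc 24  |  →24  ↓3
  @2  [1,0]  acc 8  |  →8  ↓1
  @3  [1,0]  acc 0  |  →0  ↓0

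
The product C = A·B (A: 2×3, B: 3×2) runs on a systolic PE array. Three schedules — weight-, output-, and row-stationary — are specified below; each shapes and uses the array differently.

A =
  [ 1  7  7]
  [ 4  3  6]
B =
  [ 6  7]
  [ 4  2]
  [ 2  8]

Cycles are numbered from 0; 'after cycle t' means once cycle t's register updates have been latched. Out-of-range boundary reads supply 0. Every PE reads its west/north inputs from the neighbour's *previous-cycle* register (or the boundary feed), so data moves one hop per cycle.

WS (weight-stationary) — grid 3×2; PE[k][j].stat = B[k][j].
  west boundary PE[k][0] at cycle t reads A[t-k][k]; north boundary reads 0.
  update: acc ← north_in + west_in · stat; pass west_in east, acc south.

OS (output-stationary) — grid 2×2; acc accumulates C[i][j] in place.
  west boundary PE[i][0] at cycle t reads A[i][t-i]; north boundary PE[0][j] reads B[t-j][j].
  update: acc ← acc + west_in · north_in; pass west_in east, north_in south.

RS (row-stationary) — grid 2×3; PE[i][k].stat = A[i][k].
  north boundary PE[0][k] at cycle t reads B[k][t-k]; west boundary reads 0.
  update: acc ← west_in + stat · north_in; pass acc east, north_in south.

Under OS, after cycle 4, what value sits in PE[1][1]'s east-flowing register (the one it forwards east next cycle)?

register = 6

Tracing OS — 2×2 array, target PE[1][1]:
  c0 r0c1: 0 / 0 / 0
  c0 r1c0: 0 / 0 / 0
  c0 r1c1: 0 / 0 / 0
  c1 r0c1: 7 / 1 / 7
  c1 r1c0: 24 / 4 / 6
  c1 r1c1: 0 / 0 / 0
  c2 r0c1: 21 / 7 / 2
  c2 r1c0: 36 / 3 / 4
  c2 r1c1: 28 / 4 / 7
  c3 r0c1: 77 / 7 / 8
  c3 r1c0: 48 / 6 / 2
  c3 r1c1: 34 / 3 / 2
  c4 r0c1: 77 / 0 / 0
  c4 r1c0: 48 / 0 / 0
  c4 r1c1: 82 / 6 / 8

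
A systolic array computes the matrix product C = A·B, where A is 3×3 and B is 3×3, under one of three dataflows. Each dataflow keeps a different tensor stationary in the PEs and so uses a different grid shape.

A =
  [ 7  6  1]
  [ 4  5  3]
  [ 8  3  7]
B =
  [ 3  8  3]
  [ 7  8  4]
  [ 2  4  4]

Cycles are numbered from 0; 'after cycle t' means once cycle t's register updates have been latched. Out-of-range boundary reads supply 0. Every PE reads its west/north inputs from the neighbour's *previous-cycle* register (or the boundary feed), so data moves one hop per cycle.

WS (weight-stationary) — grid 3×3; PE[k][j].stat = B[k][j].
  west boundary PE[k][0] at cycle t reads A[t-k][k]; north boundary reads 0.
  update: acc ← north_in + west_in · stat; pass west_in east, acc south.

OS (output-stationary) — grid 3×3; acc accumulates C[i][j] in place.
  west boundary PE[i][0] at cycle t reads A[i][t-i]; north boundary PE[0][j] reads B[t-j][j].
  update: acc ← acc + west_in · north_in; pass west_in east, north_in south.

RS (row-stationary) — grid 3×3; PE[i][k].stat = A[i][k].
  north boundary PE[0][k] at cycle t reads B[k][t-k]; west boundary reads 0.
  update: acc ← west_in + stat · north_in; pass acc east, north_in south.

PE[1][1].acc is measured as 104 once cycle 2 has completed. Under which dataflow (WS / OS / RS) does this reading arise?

Under WS (3×3), PE[1][1]:
  after 0 — PE[1][1] acc=0, pass-E 0, pass-S 0
  after 1 — PE[1][1] acc=0, pass-E 0, pass-S 0
  after 2 — PE[1][1] acc=104, pass-E 6, pass-S 104
Under OS (3×3), PE[1][1]:
  after 0 — PE[1][1] acc=0, pass-E 0, pass-S 0
  after 1 — PE[1][1] acc=0, pass-E 0, pass-S 0
  after 2 — PE[1][1] acc=32, pass-E 4, pass-S 8
Under RS (3×3), PE[1][1]:
  after 0 — PE[1][1] acc=0, pass-E 0, pass-S 0
  after 1 — PE[1][1] acc=0, pass-E 0, pass-S 0
  after 2 — PE[1][1] acc=47, pass-E 47, pass-S 7

dataflow = WS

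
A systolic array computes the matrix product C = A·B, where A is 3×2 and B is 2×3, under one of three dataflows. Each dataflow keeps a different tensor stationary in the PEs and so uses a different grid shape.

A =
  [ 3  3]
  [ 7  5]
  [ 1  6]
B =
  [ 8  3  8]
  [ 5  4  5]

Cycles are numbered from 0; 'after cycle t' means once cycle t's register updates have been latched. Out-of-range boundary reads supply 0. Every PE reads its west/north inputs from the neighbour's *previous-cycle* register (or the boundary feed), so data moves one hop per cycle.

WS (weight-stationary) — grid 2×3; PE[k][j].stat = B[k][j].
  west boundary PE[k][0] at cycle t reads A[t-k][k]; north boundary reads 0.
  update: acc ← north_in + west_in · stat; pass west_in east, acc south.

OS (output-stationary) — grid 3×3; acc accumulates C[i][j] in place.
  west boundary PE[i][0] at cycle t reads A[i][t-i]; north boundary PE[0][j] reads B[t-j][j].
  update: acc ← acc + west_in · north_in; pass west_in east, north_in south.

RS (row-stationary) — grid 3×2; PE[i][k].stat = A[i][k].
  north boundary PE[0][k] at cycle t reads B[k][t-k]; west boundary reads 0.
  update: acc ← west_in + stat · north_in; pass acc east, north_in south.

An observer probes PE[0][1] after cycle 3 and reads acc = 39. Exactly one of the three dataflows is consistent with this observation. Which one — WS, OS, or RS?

— WS: 2×3; PE[0][1] trace:
  cycle 0: PE[0][1] → acc 0, east 0, south 0
  cycle 1: PE[0][1] → acc 9, east 3, south 9
  cycle 2: PE[0][1] → acc 21, east 7, south 21
  cycle 3: PE[0][1] → acc 3, east 1, south 3
— OS: 3×3; PE[0][1] trace:
  cycle 0: PE[0][1] → acc 0, east 0, south 0
  cycle 1: PE[0][1] → acc 9, east 3, south 3
  cycle 2: PE[0][1] → acc 21, east 3, south 4
  cycle 3: PE[0][1] → acc 21, east 0, south 0
— RS: 3×2; PE[0][1] trace:
  cycle 0: PE[0][1] → acc 0, east 0, south 0
  cycle 1: PE[0][1] → acc 39, east 39, south 5
  cycle 2: PE[0][1] → acc 21, east 21, south 4
  cycle 3: PE[0][1] → acc 39, east 39, south 5

dataflow = RS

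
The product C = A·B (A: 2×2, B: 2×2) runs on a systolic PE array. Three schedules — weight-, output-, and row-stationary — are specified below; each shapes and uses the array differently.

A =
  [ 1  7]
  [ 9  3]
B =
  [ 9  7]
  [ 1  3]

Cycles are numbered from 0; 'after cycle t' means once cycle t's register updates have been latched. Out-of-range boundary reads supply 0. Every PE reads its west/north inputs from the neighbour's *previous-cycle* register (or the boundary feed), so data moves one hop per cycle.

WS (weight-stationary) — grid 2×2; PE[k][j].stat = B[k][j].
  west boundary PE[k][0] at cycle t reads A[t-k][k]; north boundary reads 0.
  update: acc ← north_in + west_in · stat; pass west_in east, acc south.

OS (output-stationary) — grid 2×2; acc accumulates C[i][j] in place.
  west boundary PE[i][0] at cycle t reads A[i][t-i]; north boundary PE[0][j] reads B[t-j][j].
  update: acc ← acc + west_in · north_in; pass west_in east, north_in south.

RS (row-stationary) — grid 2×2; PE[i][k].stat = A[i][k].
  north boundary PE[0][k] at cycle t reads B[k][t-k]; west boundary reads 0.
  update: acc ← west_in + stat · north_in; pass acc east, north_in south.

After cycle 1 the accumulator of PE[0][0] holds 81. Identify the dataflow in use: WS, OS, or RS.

dataflow = WS

Under WS (2×2), PE[0][0]:
  0: (0,0).acc=9  regs=<1,9>
  1: (0,0).acc=81  regs=<9,81>
Under OS (2×2), PE[0][0]:
  0: (0,0).acc=9  regs=<1,9>
  1: (0,0).acc=16  regs=<7,1>
Under RS (2×2), PE[0][0]:
  0: (0,0).acc=9  regs=<9,9>
  1: (0,0).acc=7  regs=<7,7>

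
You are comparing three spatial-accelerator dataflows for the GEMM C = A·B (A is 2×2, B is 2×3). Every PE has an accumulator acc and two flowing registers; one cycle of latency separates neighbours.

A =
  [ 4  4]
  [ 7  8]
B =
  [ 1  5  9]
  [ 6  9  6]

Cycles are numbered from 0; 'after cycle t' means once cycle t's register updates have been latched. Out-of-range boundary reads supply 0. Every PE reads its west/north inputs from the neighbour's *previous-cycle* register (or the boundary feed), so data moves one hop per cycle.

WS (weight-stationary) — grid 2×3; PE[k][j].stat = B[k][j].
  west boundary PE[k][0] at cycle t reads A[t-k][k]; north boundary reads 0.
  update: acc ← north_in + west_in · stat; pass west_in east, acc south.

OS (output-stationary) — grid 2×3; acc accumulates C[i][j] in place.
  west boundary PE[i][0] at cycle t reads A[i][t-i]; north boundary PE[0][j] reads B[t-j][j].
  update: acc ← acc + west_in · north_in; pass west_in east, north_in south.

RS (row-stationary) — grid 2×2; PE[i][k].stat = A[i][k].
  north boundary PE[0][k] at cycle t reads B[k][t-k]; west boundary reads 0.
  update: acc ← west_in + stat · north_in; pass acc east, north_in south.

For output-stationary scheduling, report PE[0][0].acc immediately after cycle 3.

OS (2×3). Following PE[0][0] plus its west/north inputs:
  t=0 PE[0][0]: acc=4 h=4 v=1
  t=1 PE[0][0]: acc=28 h=4 v=6
  t=2 PE[0][0]: acc=28 h=0 v=0
  t=3 PE[0][0]: acc=28 h=0 v=0

PE[0][0].acc = 28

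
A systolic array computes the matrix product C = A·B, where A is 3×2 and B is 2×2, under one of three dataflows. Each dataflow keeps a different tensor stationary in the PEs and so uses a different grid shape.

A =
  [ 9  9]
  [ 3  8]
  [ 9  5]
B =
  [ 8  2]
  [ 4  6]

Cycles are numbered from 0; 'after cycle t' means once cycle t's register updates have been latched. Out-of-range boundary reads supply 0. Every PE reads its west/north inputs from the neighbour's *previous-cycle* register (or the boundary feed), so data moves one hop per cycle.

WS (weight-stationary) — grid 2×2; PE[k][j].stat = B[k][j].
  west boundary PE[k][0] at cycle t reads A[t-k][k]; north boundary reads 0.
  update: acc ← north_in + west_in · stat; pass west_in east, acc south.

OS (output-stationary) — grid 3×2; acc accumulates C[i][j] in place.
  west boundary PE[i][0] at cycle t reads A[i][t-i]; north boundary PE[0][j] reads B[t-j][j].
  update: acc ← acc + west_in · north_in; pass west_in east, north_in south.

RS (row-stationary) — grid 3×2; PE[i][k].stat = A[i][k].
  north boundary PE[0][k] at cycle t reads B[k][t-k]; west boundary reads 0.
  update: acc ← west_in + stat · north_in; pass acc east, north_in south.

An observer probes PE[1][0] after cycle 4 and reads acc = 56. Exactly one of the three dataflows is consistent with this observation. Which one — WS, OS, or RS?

WS [2×2] PE[1][0] across cycles:
  cycle 0: PE[1][0] → acc 0, east 0, south 0
  cycle 1: PE[1][0] → acc 108, east 9, south 108
  cycle 2: PE[1][0] → acc 56, east 8, south 56
  cycle 3: PE[1][0] → acc 92, east 5, south 92
  cycle 4: PE[1][0] → acc 0, east 0, south 0
OS [3×2] PE[1][0] across cycles:
  cycle 0: PE[1][0] → acc 0, east 0, south 0
  cycle 1: PE[1][0] → acc 24, east 3, south 8
  cycle 2: PE[1][0] → acc 56, east 8, south 4
  cycle 3: PE[1][0] → acc 56, east 0, south 0
  cycle 4: PE[1][0] → acc 56, east 0, south 0
RS [3×2] PE[1][0] across cycles:
  cycle 0: PE[1][0] → acc 0, east 0, south 0
  cycle 1: PE[1][0] → acc 24, east 24, south 8
  cycle 2: PE[1][0] → acc 6, east 6, south 2
  cycle 3: PE[1][0] → acc 0, east 0, south 0
  cycle 4: PE[1][0] → acc 0, east 0, south 0

dataflow = OS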